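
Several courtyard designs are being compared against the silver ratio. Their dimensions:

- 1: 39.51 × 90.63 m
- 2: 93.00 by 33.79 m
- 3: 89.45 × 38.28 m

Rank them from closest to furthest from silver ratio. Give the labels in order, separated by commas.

Ratios: 1 = 90.63 / 39.51 ≈ 2.294; 2 = 93.00 / 33.79 ≈ 2.752; 3 = 89.45 / 38.28 ≈ 2.337.
|Δ from 2.414|: 1 0.120; 2 0.338; 3 0.077.

3, 1, 2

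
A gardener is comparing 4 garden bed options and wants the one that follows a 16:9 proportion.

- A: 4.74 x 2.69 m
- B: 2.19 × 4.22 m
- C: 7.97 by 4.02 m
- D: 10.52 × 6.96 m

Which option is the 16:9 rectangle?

Target 16:9 ≈ 1.778.
A: 1.762 (Δ0.016)  B: 1.927 (Δ0.149)  C: 1.983 (Δ0.205)  D: 1.511 (Δ0.267)

A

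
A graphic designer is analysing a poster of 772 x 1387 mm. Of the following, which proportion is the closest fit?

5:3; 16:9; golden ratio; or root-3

1387/772 ≈ 1.797. Nearest candidates are 16:9 (1.778, off by 0.019) and root-3 (1.732, off by 0.065).

16:9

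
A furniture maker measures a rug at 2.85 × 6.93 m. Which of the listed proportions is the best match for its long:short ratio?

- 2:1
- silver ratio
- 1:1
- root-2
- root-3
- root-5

6.93/2.85 ≈ 2.432. Nearest candidates are silver ratio (2.414, off by 0.018) and root-5 (2.236, off by 0.196).

silver ratio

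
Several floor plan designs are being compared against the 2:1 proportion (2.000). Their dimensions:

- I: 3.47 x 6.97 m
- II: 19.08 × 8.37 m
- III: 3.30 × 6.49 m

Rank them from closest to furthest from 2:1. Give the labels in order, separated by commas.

Ratios: I = 6.97 / 3.47 ≈ 2.009; II = 19.08 / 8.37 ≈ 2.280; III = 6.49 / 3.30 ≈ 1.967.
|Δ from 2.000|: I 0.009; II 0.280; III 0.033.

I, III, II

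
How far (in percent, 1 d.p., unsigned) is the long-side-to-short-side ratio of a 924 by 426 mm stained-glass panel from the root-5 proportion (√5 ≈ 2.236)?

3.0%

Ratio = 924 / 426 ≈ 2.1690.
Ideal root-5 ≈ 2.2361. |2.1690 − 2.2361| / 2.2361 ≈ 3.00% → 3.0%.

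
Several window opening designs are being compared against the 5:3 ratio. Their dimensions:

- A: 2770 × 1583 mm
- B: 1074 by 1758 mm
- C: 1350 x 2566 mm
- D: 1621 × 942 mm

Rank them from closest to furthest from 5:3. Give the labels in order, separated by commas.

B, D, A, C

A: 2770/1583 ≈ 1.750 → |1.750 − 1.667| = 0.083
B: 1758/1074 ≈ 1.637 → |1.637 − 1.667| = 0.030
C: 2566/1350 ≈ 1.901 → |1.901 − 1.667| = 0.234
D: 1621/942 ≈ 1.721 → |1.721 − 1.667| = 0.054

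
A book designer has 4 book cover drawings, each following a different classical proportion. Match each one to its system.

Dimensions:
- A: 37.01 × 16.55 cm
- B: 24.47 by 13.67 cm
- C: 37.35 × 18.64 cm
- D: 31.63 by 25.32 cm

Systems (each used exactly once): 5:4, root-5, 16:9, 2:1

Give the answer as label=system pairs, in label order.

Ratios: A ≈ 2.236; B ≈ 1.790; C ≈ 2.004; D ≈ 1.249.
Targets: 5:4 ≈ 1.250; root-5 ≈ 2.236; 16:9 ≈ 1.778; 2:1 ≈ 2.000.

A=root-5, B=16:9, C=2:1, D=5:4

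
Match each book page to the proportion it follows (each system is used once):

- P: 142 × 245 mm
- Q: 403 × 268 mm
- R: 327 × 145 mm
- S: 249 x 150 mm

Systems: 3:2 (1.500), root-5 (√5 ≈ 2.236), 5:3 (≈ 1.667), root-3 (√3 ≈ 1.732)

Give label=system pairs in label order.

P=root-3, Q=3:2, R=root-5, S=5:3

Ratios: P ≈ 1.725; Q ≈ 1.504; R ≈ 2.255; S ≈ 1.660.
Targets: 3:2 ≈ 1.500; root-5 ≈ 2.236; 5:3 ≈ 1.667; root-3 ≈ 1.732.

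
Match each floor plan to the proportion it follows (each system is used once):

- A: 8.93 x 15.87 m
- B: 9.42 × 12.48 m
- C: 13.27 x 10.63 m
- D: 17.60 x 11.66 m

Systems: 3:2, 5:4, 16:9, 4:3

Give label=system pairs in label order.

Ratios: A ≈ 1.777; B ≈ 1.325; C ≈ 1.248; D ≈ 1.509.
Targets: 3:2 ≈ 1.500; 5:4 ≈ 1.250; 16:9 ≈ 1.778; 4:3 ≈ 1.333.

A=16:9, B=4:3, C=5:4, D=3:2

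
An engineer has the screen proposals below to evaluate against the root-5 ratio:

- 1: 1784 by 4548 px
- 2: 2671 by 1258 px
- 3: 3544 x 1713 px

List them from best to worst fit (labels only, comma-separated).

2, 3, 1

Ratios: 1 = 4548 / 1784 ≈ 2.549; 2 = 2671 / 1258 ≈ 2.123; 3 = 3544 / 1713 ≈ 2.069.
|Δ from 2.236|: 1 0.313; 2 0.113; 3 0.167.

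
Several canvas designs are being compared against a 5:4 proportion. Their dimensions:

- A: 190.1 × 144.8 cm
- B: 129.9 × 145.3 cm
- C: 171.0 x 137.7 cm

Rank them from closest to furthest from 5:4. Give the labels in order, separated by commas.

Ratios: A = 190.1 / 144.8 ≈ 1.313; B = 145.3 / 129.9 ≈ 1.119; C = 171.0 / 137.7 ≈ 1.242.
|Δ from 1.250|: A 0.063; B 0.131; C 0.008.

C, A, B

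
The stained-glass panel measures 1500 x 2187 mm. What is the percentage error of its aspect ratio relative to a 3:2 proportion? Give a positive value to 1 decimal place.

2.8%

Ratio = 2187 / 1500 ≈ 1.4580.
Ideal 3:2 = 1.5000. |1.4580 − 1.5000| / 1.5000 ≈ 2.80% → 2.8%.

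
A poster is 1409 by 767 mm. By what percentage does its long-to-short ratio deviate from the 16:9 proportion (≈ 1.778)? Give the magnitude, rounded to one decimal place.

Ratio = 1409 / 767 ≈ 1.8370.
Ideal 16:9 ≈ 1.7778. |1.8370 − 1.7778| / 1.7778 ≈ 3.33% → 3.3%.

3.3%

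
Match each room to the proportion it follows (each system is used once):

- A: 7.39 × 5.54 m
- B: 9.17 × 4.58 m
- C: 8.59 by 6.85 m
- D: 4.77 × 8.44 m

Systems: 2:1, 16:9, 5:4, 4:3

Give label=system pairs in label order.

Ratios: A ≈ 1.334; B ≈ 2.002; C ≈ 1.254; D ≈ 1.769.
Targets: 2:1 ≈ 2.000; 16:9 ≈ 1.778; 5:4 ≈ 1.250; 4:3 ≈ 1.333.

A=4:3, B=2:1, C=5:4, D=16:9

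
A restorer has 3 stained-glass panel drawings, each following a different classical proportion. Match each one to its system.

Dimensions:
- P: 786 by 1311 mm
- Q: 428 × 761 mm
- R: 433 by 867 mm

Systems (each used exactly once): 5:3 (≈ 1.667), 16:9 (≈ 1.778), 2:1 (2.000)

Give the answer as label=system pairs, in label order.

P=5:3, Q=16:9, R=2:1

P = 1311/786 ≈ 1.668 → 5:3 (1.667)
Q = 761/428 ≈ 1.778 → 16:9 (1.778)
R = 867/433 ≈ 2.002 → 2:1 (2.000)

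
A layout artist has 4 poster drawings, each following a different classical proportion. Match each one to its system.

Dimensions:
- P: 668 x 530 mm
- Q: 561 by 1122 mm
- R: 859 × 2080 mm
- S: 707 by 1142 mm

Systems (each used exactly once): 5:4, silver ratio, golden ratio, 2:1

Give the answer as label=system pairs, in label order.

P = 668/530 ≈ 1.260 → 5:4 (1.250)
Q = 1122/561 ≈ 2.000 → 2:1 (2.000)
R = 2080/859 ≈ 2.421 → silver ratio (2.414)
S = 1142/707 ≈ 1.615 → golden ratio (1.618)

P=5:4, Q=2:1, R=silver ratio, S=golden ratio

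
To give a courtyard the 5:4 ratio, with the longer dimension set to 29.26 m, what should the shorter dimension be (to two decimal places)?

23.41 m

5:4 = 1.25000.
Shorter side = 29.26 ÷ 1.25000 ≈ 23.4080 → 23.41 m.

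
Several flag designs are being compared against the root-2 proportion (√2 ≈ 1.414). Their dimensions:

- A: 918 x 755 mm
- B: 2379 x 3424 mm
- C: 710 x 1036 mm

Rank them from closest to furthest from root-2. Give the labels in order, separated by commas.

A: 918/755 ≈ 1.216 → |1.216 − 1.414| = 0.198
B: 3424/2379 ≈ 1.439 → |1.439 − 1.414| = 0.025
C: 1036/710 ≈ 1.459 → |1.459 − 1.414| = 0.045

B, C, A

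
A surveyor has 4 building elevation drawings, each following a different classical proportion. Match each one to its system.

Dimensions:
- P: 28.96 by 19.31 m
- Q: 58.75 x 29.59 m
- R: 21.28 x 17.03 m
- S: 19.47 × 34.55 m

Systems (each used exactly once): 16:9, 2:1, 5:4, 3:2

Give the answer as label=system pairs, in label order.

P = 28.96/19.31 ≈ 1.500 → 3:2 (1.500)
Q = 58.75/29.59 ≈ 1.985 → 2:1 (2.000)
R = 21.28/17.03 ≈ 1.250 → 5:4 (1.250)
S = 34.55/19.47 ≈ 1.775 → 16:9 (1.778)

P=3:2, Q=2:1, R=5:4, S=16:9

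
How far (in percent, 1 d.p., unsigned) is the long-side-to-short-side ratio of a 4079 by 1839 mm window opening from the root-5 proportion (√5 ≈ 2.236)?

0.8%

Ratio = 4079 / 1839 ≈ 2.2181.
Ideal root-5 ≈ 2.2361. |2.2181 − 2.2361| / 2.2361 ≈ 0.80% → 0.8%.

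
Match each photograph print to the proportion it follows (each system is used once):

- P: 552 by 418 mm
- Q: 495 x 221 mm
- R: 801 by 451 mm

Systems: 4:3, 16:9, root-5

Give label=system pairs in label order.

Ratios: P ≈ 1.321; Q ≈ 2.240; R ≈ 1.776.
Targets: 4:3 ≈ 1.333; 16:9 ≈ 1.778; root-5 ≈ 2.236.

P=4:3, Q=root-5, R=16:9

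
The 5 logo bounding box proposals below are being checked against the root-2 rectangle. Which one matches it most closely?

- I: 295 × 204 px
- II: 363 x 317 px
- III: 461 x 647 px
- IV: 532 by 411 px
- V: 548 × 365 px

Ratios (long/short): I ≈ 1.446; II ≈ 1.145; III ≈ 1.403; IV ≈ 1.294; V ≈ 1.501.
root-2 ≈ 1.414; option III is nearest (Δ 0.011).

III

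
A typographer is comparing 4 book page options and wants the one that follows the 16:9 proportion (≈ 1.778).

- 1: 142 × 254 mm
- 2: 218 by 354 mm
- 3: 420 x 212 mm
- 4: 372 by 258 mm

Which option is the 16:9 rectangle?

Target 16:9 ≈ 1.778.
1: 1.789 (Δ0.011)  2: 1.624 (Δ0.154)  3: 1.981 (Δ0.203)  4: 1.442 (Δ0.336)

1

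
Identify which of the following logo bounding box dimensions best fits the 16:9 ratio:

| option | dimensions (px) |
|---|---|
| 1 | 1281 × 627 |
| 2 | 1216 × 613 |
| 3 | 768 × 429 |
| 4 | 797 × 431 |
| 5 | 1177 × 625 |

Ratios (long/short): 1 ≈ 2.043; 2 ≈ 1.984; 3 ≈ 1.790; 4 ≈ 1.849; 5 ≈ 1.883.
16:9 ≈ 1.778; option 3 is nearest (Δ 0.012).

3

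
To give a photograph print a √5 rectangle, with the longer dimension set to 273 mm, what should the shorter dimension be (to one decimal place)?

122.1 mm

root-5 ≈ 2.23607.
Shorter side = 273 ÷ 2.23607 ≈ 122.089 → 122.1 mm.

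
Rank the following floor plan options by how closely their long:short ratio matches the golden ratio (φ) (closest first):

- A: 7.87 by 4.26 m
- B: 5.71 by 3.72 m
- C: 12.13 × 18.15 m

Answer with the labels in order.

A: 7.87/4.26 ≈ 1.847 → |1.847 − 1.618| = 0.229
B: 5.71/3.72 ≈ 1.535 → |1.535 − 1.618| = 0.083
C: 18.15/12.13 ≈ 1.496 → |1.496 − 1.618| = 0.122

B, C, A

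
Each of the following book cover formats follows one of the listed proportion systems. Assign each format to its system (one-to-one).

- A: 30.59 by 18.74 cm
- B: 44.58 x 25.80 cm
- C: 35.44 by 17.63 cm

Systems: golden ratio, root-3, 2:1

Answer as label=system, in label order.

A=golden ratio, B=root-3, C=2:1

A = 30.59/18.74 ≈ 1.632 → golden ratio (1.618)
B = 44.58/25.80 ≈ 1.728 → root-3 (1.732)
C = 35.44/17.63 ≈ 2.010 → 2:1 (2.000)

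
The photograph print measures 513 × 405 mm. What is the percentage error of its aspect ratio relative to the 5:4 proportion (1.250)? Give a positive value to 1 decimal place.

1.3%

Ratio = 513 / 405 ≈ 1.2667.
Ideal 5:4 = 1.2500. |1.2667 − 1.2500| / 1.2500 ≈ 1.34% → 1.3%.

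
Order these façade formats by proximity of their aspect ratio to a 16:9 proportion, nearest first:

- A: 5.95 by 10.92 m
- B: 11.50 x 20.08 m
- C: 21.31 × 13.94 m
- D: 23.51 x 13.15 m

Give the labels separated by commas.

A: 10.92/5.95 ≈ 1.835 → |1.835 − 1.778| = 0.057
B: 20.08/11.50 ≈ 1.746 → |1.746 − 1.778| = 0.032
C: 21.31/13.94 ≈ 1.529 → |1.529 − 1.778| = 0.249
D: 23.51/13.15 ≈ 1.788 → |1.788 − 1.778| = 0.010

D, B, A, C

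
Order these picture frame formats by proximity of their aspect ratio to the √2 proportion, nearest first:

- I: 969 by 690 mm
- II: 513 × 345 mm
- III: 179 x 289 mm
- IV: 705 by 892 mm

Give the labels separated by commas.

I: 969/690 ≈ 1.404 → |1.404 − 1.414| = 0.010
II: 513/345 ≈ 1.487 → |1.487 − 1.414| = 0.073
III: 289/179 ≈ 1.615 → |1.615 − 1.414| = 0.201
IV: 892/705 ≈ 1.265 → |1.265 − 1.414| = 0.149

I, II, IV, III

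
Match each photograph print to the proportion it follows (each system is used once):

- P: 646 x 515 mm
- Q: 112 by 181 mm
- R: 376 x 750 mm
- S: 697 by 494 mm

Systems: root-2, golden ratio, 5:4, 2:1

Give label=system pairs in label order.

P = 646/515 ≈ 1.254 → 5:4 (1.250)
Q = 181/112 ≈ 1.616 → golden ratio (1.618)
R = 750/376 ≈ 1.995 → 2:1 (2.000)
S = 697/494 ≈ 1.411 → root-2 (1.414)

P=5:4, Q=golden ratio, R=2:1, S=root-2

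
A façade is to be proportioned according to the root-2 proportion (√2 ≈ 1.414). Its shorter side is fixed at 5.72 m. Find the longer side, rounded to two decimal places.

root-2 ≈ 1.41421.
Longer side = 5.72 × 1.41421 ≈ 8.0893 → 8.09 m.

8.09 m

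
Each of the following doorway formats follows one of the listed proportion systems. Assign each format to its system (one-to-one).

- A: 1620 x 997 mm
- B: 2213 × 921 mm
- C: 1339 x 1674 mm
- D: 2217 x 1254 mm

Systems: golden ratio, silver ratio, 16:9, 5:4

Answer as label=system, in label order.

Ratios: A ≈ 1.625; B ≈ 2.403; C ≈ 1.250; D ≈ 1.768.
Targets: golden ratio ≈ 1.618; silver ratio ≈ 2.414; 16:9 ≈ 1.778; 5:4 ≈ 1.250.

A=golden ratio, B=silver ratio, C=5:4, D=16:9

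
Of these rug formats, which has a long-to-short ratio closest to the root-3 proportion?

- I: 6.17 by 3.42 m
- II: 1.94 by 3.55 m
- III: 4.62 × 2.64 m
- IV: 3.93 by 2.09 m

III

Ratios (long/short): I ≈ 1.804; II ≈ 1.830; III ≈ 1.750; IV ≈ 1.880.
root-3 ≈ 1.732; option III is nearest (Δ 0.018).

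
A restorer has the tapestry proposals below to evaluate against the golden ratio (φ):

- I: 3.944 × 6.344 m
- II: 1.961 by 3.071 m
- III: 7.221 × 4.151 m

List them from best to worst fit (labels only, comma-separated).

I: 6.344/3.944 ≈ 1.609 → |1.609 − 1.618| = 0.009
II: 3.071/1.961 ≈ 1.566 → |1.566 − 1.618| = 0.052
III: 7.221/4.151 ≈ 1.740 → |1.740 − 1.618| = 0.122

I, II, III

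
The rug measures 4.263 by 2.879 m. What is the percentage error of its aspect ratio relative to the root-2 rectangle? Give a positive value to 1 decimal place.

Ratio = 4.263 / 2.879 ≈ 1.4807.
Ideal root-2 ≈ 1.4142. |1.4807 − 1.4142| / 1.4142 ≈ 4.70% → 4.7%.

4.7%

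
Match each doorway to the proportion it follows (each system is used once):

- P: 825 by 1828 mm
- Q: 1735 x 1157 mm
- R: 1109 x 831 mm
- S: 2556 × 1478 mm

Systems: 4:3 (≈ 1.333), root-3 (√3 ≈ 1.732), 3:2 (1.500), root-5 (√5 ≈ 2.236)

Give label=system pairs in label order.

P = 1828/825 ≈ 2.216 → root-5 (2.236)
Q = 1735/1157 ≈ 1.500 → 3:2 (1.500)
R = 1109/831 ≈ 1.335 → 4:3 (1.333)
S = 2556/1478 ≈ 1.729 → root-3 (1.732)

P=root-5, Q=3:2, R=4:3, S=root-3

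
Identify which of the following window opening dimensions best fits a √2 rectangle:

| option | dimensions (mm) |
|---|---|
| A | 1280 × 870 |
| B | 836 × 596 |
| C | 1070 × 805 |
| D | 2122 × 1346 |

Ratios (long/short): A ≈ 1.471; B ≈ 1.403; C ≈ 1.329; D ≈ 1.577.
root-2 ≈ 1.414; option B is nearest (Δ 0.011).

B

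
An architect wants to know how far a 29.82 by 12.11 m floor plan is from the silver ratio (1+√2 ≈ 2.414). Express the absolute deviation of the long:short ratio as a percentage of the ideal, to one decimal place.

2.0%

Ratio = 29.82 / 12.11 ≈ 2.4624.
Ideal silver ratio ≈ 2.4142. |2.4624 − 2.4142| / 2.4142 ≈ 2.00% → 2.0%.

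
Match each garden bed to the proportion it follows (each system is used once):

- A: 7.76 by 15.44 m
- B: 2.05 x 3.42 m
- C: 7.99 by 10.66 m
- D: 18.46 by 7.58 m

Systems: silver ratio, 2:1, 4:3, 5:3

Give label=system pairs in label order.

Ratios: A ≈ 1.990; B ≈ 1.668; C ≈ 1.334; D ≈ 2.435.
Targets: silver ratio ≈ 2.414; 2:1 ≈ 2.000; 4:3 ≈ 1.333; 5:3 ≈ 1.667.

A=2:1, B=5:3, C=4:3, D=silver ratio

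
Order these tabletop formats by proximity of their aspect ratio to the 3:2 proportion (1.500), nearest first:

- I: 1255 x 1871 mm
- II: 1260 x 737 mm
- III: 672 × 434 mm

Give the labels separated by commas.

I, III, II

I: 1871/1255 ≈ 1.491 → |1.491 − 1.500| = 0.009
II: 1260/737 ≈ 1.710 → |1.710 − 1.500| = 0.210
III: 672/434 ≈ 1.548 → |1.548 − 1.500| = 0.048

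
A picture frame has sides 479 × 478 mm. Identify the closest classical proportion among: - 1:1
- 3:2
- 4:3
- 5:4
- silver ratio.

479/478 ≈ 1.002. Nearest candidates are 1:1 (1.000, off by 0.002) and 5:4 (1.250, off by 0.248).

1:1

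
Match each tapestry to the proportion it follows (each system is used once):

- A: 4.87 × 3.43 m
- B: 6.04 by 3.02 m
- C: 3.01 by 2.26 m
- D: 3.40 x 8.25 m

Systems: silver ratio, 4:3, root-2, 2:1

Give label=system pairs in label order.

Ratios: A ≈ 1.420; B ≈ 2.000; C ≈ 1.332; D ≈ 2.426.
Targets: silver ratio ≈ 2.414; 4:3 ≈ 1.333; root-2 ≈ 1.414; 2:1 ≈ 2.000.

A=root-2, B=2:1, C=4:3, D=silver ratio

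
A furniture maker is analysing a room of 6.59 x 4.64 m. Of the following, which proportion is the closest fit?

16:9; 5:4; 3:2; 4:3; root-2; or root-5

6.59/4.64 ≈ 1.420. Nearest candidates are root-2 (1.414, off by 0.006) and 3:2 (1.500, off by 0.080).

root-2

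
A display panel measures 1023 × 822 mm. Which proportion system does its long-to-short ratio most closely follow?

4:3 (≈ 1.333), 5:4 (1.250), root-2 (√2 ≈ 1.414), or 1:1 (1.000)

5:4

Ratio = 1023 / 822 ≈ 1.245.
Distances: 4:3 1.333 (Δ 0.088); 5:4 1.250 (Δ 0.005); root-2 1.414 (Δ 0.169); 1:1 1.000 (Δ 0.245).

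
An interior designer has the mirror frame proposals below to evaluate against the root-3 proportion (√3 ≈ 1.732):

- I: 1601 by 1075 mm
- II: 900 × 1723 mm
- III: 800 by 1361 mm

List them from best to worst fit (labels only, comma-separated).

III, II, I

I: 1601/1075 ≈ 1.489 → |1.489 − 1.732| = 0.243
II: 1723/900 ≈ 1.914 → |1.914 − 1.732| = 0.182
III: 1361/800 ≈ 1.701 → |1.701 − 1.732| = 0.031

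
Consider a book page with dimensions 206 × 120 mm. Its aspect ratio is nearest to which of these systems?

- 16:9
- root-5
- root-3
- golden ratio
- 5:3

Ratio = 206 / 120 ≈ 1.717.
Distances: 16:9 1.778 (Δ 0.061); root-5 2.236 (Δ 0.519); root-3 1.732 (Δ 0.015); golden ratio 1.618 (Δ 0.099); 5:3 1.667 (Δ 0.050).

root-3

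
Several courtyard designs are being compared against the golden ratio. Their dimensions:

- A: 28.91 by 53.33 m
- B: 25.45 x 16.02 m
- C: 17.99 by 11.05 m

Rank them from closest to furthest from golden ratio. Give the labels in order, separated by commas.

A: 53.33/28.91 ≈ 1.845 → |1.845 − 1.618| = 0.227
B: 25.45/16.02 ≈ 1.589 → |1.589 − 1.618| = 0.029
C: 17.99/11.05 ≈ 1.628 → |1.628 − 1.618| = 0.010

C, B, A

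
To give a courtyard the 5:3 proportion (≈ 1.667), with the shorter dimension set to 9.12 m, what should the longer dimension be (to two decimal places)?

15.20 m

5:3 ≈ 1.66667.
Longer side = 9.12 × 1.66667 ≈ 15.2000 → 15.20 m.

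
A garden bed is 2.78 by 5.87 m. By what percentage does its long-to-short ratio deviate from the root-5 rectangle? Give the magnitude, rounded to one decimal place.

Ratio = 5.87 / 2.78 ≈ 2.1115.
Ideal root-5 ≈ 2.2361. |2.1115 − 2.2361| / 2.2361 ≈ 5.57% → 5.6%.

5.6%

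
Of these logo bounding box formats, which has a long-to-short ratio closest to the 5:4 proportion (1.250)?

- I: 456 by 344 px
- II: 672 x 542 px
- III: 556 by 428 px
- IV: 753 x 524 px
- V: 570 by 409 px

II

Target 5:4 ≈ 1.250.
I: 1.326 (Δ0.076)  II: 1.240 (Δ0.010)  III: 1.299 (Δ0.049)  IV: 1.437 (Δ0.187)  V: 1.394 (Δ0.144)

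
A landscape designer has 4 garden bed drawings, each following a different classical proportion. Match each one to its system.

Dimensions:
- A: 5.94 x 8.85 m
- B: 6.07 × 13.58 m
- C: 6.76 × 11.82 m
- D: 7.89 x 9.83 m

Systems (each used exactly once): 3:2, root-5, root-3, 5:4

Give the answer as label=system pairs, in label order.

Ratios: A ≈ 1.490; B ≈ 2.237; C ≈ 1.749; D ≈ 1.246.
Targets: 3:2 ≈ 1.500; root-5 ≈ 2.236; root-3 ≈ 1.732; 5:4 ≈ 1.250.

A=3:2, B=root-5, C=root-3, D=5:4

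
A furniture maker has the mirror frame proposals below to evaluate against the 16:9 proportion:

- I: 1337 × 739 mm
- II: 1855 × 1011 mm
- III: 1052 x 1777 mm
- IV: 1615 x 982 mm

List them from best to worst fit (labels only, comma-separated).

Ratios: I = 1337 / 739 ≈ 1.809; II = 1855 / 1011 ≈ 1.835; III = 1777 / 1052 ≈ 1.689; IV = 1615 / 982 ≈ 1.645.
|Δ from 1.778|: I 0.031; II 0.057; III 0.089; IV 0.133.

I, II, III, IV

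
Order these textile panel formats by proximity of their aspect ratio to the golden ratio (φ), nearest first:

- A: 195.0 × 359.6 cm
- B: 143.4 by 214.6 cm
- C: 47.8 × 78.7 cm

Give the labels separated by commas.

C, B, A

Ratios: A = 359.6 / 195.0 ≈ 1.844; B = 214.6 / 143.4 ≈ 1.497; C = 78.7 / 47.8 ≈ 1.646.
|Δ from 1.618|: A 0.226; B 0.121; C 0.028.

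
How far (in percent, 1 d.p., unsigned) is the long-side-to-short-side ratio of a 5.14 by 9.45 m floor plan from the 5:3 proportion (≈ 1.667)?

10.3%

Ratio = 9.45 / 5.14 ≈ 1.8385.
Ideal 5:3 ≈ 1.6667. |1.8385 − 1.6667| / 1.6667 ≈ 10.31% → 10.3%.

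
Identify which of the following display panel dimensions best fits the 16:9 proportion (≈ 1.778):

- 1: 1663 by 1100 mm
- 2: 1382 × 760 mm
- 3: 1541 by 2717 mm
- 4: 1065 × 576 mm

3

Target 16:9 ≈ 1.778.
1: 1.512 (Δ0.266)  2: 1.818 (Δ0.040)  3: 1.763 (Δ0.015)  4: 1.849 (Δ0.071)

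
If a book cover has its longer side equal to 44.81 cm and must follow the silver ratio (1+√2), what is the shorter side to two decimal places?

silver ratio ≈ 2.41421.
Shorter side = 44.81 ÷ 2.41421 ≈ 18.5609 → 18.56 cm.

18.56 cm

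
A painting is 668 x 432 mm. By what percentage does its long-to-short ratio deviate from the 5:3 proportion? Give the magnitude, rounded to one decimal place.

7.2%

Ratio = 668 / 432 ≈ 1.5463.
Ideal 5:3 ≈ 1.6667. |1.5463 − 1.6667| / 1.6667 ≈ 7.22% → 7.2%.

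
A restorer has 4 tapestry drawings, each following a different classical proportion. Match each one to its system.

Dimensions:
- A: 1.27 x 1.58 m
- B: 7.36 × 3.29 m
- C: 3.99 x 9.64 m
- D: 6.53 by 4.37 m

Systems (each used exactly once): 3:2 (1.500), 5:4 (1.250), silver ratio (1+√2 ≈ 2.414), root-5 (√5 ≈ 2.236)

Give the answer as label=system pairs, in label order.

Ratios: A ≈ 1.244; B ≈ 2.237; C ≈ 2.416; D ≈ 1.494.
Targets: 3:2 ≈ 1.500; 5:4 ≈ 1.250; silver ratio ≈ 2.414; root-5 ≈ 2.236.

A=5:4, B=root-5, C=silver ratio, D=3:2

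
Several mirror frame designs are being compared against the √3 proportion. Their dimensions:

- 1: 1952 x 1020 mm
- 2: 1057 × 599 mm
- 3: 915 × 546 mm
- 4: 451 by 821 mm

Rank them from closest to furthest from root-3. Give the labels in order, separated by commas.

2, 3, 4, 1

1: 1952/1020 ≈ 1.914 → |1.914 − 1.732| = 0.182
2: 1057/599 ≈ 1.765 → |1.765 − 1.732| = 0.033
3: 915/546 ≈ 1.676 → |1.676 − 1.732| = 0.056
4: 821/451 ≈ 1.820 → |1.820 − 1.732| = 0.088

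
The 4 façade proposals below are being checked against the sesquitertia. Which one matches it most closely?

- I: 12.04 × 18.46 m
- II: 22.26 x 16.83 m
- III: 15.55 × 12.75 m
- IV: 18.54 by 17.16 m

II

Target 4:3 ≈ 1.333.
I: 1.533 (Δ0.200)  II: 1.323 (Δ0.010)  III: 1.220 (Δ0.113)  IV: 1.080 (Δ0.253)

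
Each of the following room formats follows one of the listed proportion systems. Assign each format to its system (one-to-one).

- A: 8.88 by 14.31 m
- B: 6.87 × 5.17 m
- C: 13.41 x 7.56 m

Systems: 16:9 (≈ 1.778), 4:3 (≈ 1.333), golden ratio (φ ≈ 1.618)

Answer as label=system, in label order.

Ratios: A ≈ 1.611; B ≈ 1.329; C ≈ 1.774.
Targets: 16:9 ≈ 1.778; 4:3 ≈ 1.333; golden ratio ≈ 1.618.

A=golden ratio, B=4:3, C=16:9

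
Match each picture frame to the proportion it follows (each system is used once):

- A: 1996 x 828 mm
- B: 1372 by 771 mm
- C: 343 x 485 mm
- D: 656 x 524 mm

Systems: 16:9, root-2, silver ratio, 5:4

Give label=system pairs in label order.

A=silver ratio, B=16:9, C=root-2, D=5:4

Ratios: A ≈ 2.411; B ≈ 1.780; C ≈ 1.414; D ≈ 1.252.
Targets: 16:9 ≈ 1.778; root-2 ≈ 1.414; silver ratio ≈ 2.414; 5:4 ≈ 1.250.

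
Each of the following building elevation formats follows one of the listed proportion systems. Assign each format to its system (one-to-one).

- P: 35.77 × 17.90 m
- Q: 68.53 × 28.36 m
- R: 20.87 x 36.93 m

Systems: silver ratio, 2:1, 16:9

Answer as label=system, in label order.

P=2:1, Q=silver ratio, R=16:9

Ratios: P ≈ 1.998; Q ≈ 2.416; R ≈ 1.770.
Targets: silver ratio ≈ 2.414; 2:1 ≈ 2.000; 16:9 ≈ 1.778.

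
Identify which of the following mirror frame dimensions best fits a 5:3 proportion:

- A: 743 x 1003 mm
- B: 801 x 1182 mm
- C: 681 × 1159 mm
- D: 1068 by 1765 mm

D

Ratios (long/short): A ≈ 1.350; B ≈ 1.476; C ≈ 1.702; D ≈ 1.653.
5:3 ≈ 1.667; option D is nearest (Δ 0.014).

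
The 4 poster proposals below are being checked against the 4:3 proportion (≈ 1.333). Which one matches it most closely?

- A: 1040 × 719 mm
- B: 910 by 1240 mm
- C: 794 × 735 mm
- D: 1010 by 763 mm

Ratios (long/short): A ≈ 1.446; B ≈ 1.363; C ≈ 1.080; D ≈ 1.324.
4:3 ≈ 1.333; option D is nearest (Δ 0.009).

D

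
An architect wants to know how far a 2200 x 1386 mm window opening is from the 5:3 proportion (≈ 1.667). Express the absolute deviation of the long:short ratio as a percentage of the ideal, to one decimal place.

4.8%

Ratio = 2200 / 1386 ≈ 1.5873.
Ideal 5:3 ≈ 1.6667. |1.5873 − 1.6667| / 1.6667 ≈ 4.76% → 4.8%.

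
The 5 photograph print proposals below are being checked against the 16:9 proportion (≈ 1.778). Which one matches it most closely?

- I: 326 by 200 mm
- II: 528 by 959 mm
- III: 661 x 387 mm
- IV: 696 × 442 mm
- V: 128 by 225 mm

V

Target 16:9 ≈ 1.778.
I: 1.630 (Δ0.148)  II: 1.816 (Δ0.038)  III: 1.708 (Δ0.070)  IV: 1.575 (Δ0.203)  V: 1.758 (Δ0.020)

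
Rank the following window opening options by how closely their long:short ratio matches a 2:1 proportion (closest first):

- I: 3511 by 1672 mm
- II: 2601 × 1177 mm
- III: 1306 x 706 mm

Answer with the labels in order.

I: 3511/1672 ≈ 2.100 → |2.100 − 2.000| = 0.100
II: 2601/1177 ≈ 2.210 → |2.210 − 2.000| = 0.210
III: 1306/706 ≈ 1.850 → |1.850 − 2.000| = 0.150

I, III, II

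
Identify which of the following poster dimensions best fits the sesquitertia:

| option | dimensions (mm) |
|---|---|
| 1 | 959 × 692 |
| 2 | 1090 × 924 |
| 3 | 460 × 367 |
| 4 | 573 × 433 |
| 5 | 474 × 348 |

Target 4:3 ≈ 1.333.
1: 1.386 (Δ0.053)  2: 1.180 (Δ0.153)  3: 1.253 (Δ0.080)  4: 1.323 (Δ0.010)  5: 1.362 (Δ0.029)

4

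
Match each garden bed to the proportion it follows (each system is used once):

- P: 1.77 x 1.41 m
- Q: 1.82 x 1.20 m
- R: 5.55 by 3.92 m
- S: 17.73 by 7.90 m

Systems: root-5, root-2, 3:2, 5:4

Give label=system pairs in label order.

P=5:4, Q=3:2, R=root-2, S=root-5

P = 1.77/1.41 ≈ 1.255 → 5:4 (1.250)
Q = 1.82/1.20 ≈ 1.517 → 3:2 (1.500)
R = 5.55/3.92 ≈ 1.416 → root-2 (1.414)
S = 17.73/7.90 ≈ 2.244 → root-5 (2.236)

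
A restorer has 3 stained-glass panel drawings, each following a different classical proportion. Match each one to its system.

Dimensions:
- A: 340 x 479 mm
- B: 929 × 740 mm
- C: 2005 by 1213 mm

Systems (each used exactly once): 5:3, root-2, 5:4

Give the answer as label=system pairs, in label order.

A=root-2, B=5:4, C=5:3

A = 479/340 ≈ 1.409 → root-2 (1.414)
B = 929/740 ≈ 1.255 → 5:4 (1.250)
C = 2005/1213 ≈ 1.653 → 5:3 (1.667)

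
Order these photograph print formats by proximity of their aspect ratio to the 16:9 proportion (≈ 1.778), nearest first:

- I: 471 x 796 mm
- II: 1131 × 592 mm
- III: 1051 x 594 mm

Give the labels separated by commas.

Ratios: I = 796 / 471 ≈ 1.690; II = 1131 / 592 ≈ 1.910; III = 1051 / 594 ≈ 1.769.
|Δ from 1.778|: I 0.088; II 0.132; III 0.009.

III, I, II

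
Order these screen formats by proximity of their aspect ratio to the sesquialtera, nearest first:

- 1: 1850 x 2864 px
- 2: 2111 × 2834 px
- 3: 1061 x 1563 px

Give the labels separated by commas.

3, 1, 2

1: 2864/1850 ≈ 1.548 → |1.548 − 1.500| = 0.048
2: 2834/2111 ≈ 1.342 → |1.342 − 1.500| = 0.158
3: 1563/1061 ≈ 1.473 → |1.473 − 1.500| = 0.027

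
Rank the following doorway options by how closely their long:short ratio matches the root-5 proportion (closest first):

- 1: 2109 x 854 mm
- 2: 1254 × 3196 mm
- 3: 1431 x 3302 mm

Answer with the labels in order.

3, 1, 2

Ratios: 1 = 2109 / 854 ≈ 2.470; 2 = 3196 / 1254 ≈ 2.549; 3 = 3302 / 1431 ≈ 2.307.
|Δ from 2.236|: 1 0.234; 2 0.313; 3 0.071.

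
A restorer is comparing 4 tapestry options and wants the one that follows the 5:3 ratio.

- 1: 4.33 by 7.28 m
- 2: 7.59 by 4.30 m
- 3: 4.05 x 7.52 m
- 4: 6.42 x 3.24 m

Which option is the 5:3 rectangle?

Ratios (long/short): 1 ≈ 1.681; 2 ≈ 1.765; 3 ≈ 1.857; 4 ≈ 1.981.
5:3 ≈ 1.667; option 1 is nearest (Δ 0.014).

1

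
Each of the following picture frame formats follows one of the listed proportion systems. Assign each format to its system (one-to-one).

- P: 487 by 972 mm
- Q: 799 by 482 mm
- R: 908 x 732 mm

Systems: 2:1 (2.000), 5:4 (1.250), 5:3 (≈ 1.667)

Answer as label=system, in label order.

Ratios: P ≈ 1.996; Q ≈ 1.658; R ≈ 1.240.
Targets: 2:1 ≈ 2.000; 5:4 ≈ 1.250; 5:3 ≈ 1.667.

P=2:1, Q=5:3, R=5:4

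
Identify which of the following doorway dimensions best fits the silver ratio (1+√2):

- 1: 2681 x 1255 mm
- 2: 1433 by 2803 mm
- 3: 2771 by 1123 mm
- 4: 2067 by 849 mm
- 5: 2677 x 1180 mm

Target silver ratio ≈ 2.414.
1: 2.136 (Δ0.278)  2: 1.956 (Δ0.458)  3: 2.467 (Δ0.053)  4: 2.435 (Δ0.021)  5: 2.269 (Δ0.145)

4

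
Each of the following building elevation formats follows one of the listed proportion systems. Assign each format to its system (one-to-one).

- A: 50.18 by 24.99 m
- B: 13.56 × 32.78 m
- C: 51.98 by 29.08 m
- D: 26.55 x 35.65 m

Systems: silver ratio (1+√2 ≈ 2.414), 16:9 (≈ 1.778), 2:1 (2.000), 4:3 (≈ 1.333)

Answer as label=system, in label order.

Ratios: A ≈ 2.008; B ≈ 2.417; C ≈ 1.787; D ≈ 1.343.
Targets: silver ratio ≈ 2.414; 16:9 ≈ 1.778; 2:1 ≈ 2.000; 4:3 ≈ 1.333.

A=2:1, B=silver ratio, C=16:9, D=4:3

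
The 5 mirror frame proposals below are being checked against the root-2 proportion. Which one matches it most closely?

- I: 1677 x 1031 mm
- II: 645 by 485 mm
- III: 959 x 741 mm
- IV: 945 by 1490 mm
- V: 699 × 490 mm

V

Target root-2 ≈ 1.414.
I: 1.627 (Δ0.213)  II: 1.330 (Δ0.084)  III: 1.294 (Δ0.120)  IV: 1.577 (Δ0.163)  V: 1.427 (Δ0.013)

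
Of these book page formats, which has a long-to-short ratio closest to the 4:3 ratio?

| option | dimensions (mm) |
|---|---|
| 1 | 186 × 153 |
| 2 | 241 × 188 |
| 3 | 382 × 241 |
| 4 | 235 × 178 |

Target 4:3 ≈ 1.333.
1: 1.216 (Δ0.117)  2: 1.282 (Δ0.051)  3: 1.585 (Δ0.252)  4: 1.320 (Δ0.013)

4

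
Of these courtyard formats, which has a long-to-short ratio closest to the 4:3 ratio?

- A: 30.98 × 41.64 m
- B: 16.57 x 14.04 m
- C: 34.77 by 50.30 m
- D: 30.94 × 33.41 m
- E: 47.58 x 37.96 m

A

Target 4:3 ≈ 1.333.
A: 1.344 (Δ0.011)  B: 1.180 (Δ0.153)  C: 1.447 (Δ0.114)  D: 1.080 (Δ0.253)  E: 1.253 (Δ0.080)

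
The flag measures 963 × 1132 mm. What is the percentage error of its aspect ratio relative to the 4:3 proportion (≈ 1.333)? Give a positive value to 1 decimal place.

Ratio = 1132 / 963 ≈ 1.1755.
Ideal 4:3 ≈ 1.3333. |1.1755 − 1.3333| / 1.3333 ≈ 11.84% → 11.8%.

11.8%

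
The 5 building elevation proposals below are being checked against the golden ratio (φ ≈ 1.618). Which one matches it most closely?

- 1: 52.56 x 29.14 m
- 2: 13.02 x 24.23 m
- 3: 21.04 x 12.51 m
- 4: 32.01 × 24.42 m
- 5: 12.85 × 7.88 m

5

Target golden ratio ≈ 1.618.
1: 1.804 (Δ0.186)  2: 1.861 (Δ0.243)  3: 1.682 (Δ0.064)  4: 1.311 (Δ0.307)  5: 1.631 (Δ0.013)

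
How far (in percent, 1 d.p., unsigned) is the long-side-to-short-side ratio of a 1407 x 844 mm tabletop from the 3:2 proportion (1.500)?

Ratio = 1407 / 844 ≈ 1.6671.
Ideal 3:2 = 1.5000. |1.6671 − 1.5000| / 1.5000 ≈ 11.14% → 11.1%.

11.1%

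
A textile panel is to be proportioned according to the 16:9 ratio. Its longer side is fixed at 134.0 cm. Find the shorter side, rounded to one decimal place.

75.4 cm

16:9 ≈ 1.77778.
Shorter side = 134.0 ÷ 1.77778 ≈ 75.375 → 75.4 cm.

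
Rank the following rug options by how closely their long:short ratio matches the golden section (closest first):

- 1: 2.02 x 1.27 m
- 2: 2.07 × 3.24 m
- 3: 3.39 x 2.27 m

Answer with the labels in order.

Ratios: 1 = 2.02 / 1.27 ≈ 1.591; 2 = 3.24 / 2.07 ≈ 1.565; 3 = 3.39 / 2.27 ≈ 1.493.
|Δ from 1.618|: 1 0.027; 2 0.053; 3 0.125.

1, 2, 3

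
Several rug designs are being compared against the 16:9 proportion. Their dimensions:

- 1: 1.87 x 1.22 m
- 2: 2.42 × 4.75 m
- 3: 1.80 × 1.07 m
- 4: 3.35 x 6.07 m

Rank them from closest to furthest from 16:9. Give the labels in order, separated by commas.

Ratios: 1 = 1.87 / 1.22 ≈ 1.533; 2 = 4.75 / 2.42 ≈ 1.963; 3 = 1.80 / 1.07 ≈ 1.682; 4 = 6.07 / 3.35 ≈ 1.812.
|Δ from 1.778|: 1 0.245; 2 0.185; 3 0.096; 4 0.034.

4, 3, 2, 1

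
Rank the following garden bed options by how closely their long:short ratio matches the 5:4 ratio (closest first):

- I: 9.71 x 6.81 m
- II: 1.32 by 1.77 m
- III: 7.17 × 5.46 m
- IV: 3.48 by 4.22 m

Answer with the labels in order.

IV, III, II, I

Ratios: I = 9.71 / 6.81 ≈ 1.426; II = 1.77 / 1.32 ≈ 1.341; III = 7.17 / 5.46 ≈ 1.313; IV = 4.22 / 3.48 ≈ 1.213.
|Δ from 1.250|: I 0.176; II 0.091; III 0.063; IV 0.037.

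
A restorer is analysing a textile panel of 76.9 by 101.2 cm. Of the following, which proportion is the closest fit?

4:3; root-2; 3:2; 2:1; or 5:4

4:3

101.2/76.9 ≈ 1.316. Nearest candidates are 4:3 (1.333, off by 0.017) and 5:4 (1.250, off by 0.066).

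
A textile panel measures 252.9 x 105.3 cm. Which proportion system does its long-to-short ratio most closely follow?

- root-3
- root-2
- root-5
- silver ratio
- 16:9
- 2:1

252.9/105.3 ≈ 2.402. Nearest candidates are silver ratio (2.414, off by 0.012) and root-5 (2.236, off by 0.166).

silver ratio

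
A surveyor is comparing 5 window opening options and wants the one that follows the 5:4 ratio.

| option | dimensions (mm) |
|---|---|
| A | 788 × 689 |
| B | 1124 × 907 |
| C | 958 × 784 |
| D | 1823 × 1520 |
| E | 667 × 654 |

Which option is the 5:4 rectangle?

Ratios (long/short): A ≈ 1.144; B ≈ 1.239; C ≈ 1.222; D ≈ 1.199; E ≈ 1.020.
5:4 ≈ 1.250; option B is nearest (Δ 0.011).

B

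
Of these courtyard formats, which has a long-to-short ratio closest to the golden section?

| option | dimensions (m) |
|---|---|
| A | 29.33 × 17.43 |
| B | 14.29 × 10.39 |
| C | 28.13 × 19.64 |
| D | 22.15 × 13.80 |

Ratios (long/short): A ≈ 1.683; B ≈ 1.375; C ≈ 1.432; D ≈ 1.605.
golden ratio ≈ 1.618; option D is nearest (Δ 0.013).

D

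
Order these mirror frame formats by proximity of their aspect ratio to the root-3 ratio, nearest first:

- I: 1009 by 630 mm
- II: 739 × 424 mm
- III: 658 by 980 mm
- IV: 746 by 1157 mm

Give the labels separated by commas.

I: 1009/630 ≈ 1.602 → |1.602 − 1.732| = 0.130
II: 739/424 ≈ 1.743 → |1.743 − 1.732| = 0.011
III: 980/658 ≈ 1.489 → |1.489 − 1.732| = 0.243
IV: 1157/746 ≈ 1.551 → |1.551 − 1.732| = 0.181

II, I, IV, III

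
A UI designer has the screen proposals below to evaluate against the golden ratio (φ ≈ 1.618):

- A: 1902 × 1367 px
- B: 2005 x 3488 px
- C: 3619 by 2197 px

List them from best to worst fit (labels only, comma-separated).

Ratios: A = 1902 / 1367 ≈ 1.391; B = 3488 / 2005 ≈ 1.740; C = 3619 / 2197 ≈ 1.647.
|Δ from 1.618|: A 0.227; B 0.122; C 0.029.

C, B, A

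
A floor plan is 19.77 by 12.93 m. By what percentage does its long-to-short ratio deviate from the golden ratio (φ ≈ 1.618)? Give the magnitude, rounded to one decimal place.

5.5%

Ratio = 19.77 / 12.93 ≈ 1.5290.
Ideal golden ratio ≈ 1.6180. |1.5290 − 1.6180| / 1.6180 ≈ 5.50% → 5.5%.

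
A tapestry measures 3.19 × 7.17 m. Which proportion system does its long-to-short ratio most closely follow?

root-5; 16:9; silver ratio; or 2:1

root-5

7.17/3.19 ≈ 2.248. Nearest candidates are root-5 (2.236, off by 0.012) and silver ratio (2.414, off by 0.166).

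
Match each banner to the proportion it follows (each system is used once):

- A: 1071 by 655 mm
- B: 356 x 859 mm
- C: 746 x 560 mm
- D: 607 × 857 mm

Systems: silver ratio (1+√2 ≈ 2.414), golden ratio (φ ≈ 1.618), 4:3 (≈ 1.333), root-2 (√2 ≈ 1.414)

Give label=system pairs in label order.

A=golden ratio, B=silver ratio, C=4:3, D=root-2

Ratios: A ≈ 1.635; B ≈ 2.413; C ≈ 1.332; D ≈ 1.412.
Targets: silver ratio ≈ 2.414; golden ratio ≈ 1.618; 4:3 ≈ 1.333; root-2 ≈ 1.414.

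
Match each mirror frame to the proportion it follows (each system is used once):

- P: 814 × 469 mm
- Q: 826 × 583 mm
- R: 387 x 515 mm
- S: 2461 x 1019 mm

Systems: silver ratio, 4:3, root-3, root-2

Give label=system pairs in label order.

Ratios: P ≈ 1.736; Q ≈ 1.417; R ≈ 1.331; S ≈ 2.415.
Targets: silver ratio ≈ 2.414; 4:3 ≈ 1.333; root-3 ≈ 1.732; root-2 ≈ 1.414.

P=root-3, Q=root-2, R=4:3, S=silver ratio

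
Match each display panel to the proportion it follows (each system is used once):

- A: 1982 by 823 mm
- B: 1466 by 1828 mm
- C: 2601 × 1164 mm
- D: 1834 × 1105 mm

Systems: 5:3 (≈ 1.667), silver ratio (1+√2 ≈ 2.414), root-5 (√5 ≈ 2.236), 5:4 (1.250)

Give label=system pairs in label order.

Ratios: A ≈ 2.408; B ≈ 1.247; C ≈ 2.235; D ≈ 1.660.
Targets: 5:3 ≈ 1.667; silver ratio ≈ 2.414; root-5 ≈ 2.236; 5:4 ≈ 1.250.

A=silver ratio, B=5:4, C=root-5, D=5:3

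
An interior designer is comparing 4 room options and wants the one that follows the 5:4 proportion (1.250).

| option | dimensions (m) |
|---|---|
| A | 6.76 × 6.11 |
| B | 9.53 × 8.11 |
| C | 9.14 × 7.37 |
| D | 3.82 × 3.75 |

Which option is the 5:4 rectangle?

C

Ratios (long/short): A ≈ 1.106; B ≈ 1.175; C ≈ 1.240; D ≈ 1.019.
5:4 ≈ 1.250; option C is nearest (Δ 0.010).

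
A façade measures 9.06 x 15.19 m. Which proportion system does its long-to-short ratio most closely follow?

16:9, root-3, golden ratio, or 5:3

5:3

Ratio = 15.19 / 9.06 ≈ 1.677.
Distances: 16:9 1.778 (Δ 0.101); root-3 1.732 (Δ 0.055); golden ratio 1.618 (Δ 0.059); 5:3 1.667 (Δ 0.010).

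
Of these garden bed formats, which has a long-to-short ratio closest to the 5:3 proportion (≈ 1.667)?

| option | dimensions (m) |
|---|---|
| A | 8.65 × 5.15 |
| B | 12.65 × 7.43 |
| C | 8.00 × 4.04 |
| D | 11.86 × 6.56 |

Ratios (long/short): A ≈ 1.680; B ≈ 1.703; C ≈ 1.980; D ≈ 1.808.
5:3 ≈ 1.667; option A is nearest (Δ 0.013).

A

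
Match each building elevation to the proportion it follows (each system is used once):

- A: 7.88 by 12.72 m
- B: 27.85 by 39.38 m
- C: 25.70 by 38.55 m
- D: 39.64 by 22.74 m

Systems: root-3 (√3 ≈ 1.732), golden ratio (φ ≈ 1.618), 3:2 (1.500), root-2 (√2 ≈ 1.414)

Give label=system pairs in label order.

A=golden ratio, B=root-2, C=3:2, D=root-3

A = 12.72/7.88 ≈ 1.614 → golden ratio (1.618)
B = 39.38/27.85 ≈ 1.414 → root-2 (1.414)
C = 38.55/25.70 ≈ 1.500 → 3:2 (1.500)
D = 39.64/22.74 ≈ 1.743 → root-3 (1.732)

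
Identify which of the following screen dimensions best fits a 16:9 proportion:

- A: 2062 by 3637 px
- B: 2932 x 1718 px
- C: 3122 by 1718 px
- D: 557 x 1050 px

A

Target 16:9 ≈ 1.778.
A: 1.764 (Δ0.014)  B: 1.707 (Δ0.071)  C: 1.817 (Δ0.039)  D: 1.885 (Δ0.107)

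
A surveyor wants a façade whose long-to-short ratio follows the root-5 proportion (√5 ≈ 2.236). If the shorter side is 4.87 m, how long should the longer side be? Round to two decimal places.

10.89 m

root-5 ≈ 2.23607.
Longer side = 4.87 × 2.23607 ≈ 10.8897 → 10.89 m.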